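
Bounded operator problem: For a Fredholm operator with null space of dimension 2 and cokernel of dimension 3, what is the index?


The Fredholm index is defined as ind(T) = dim(ker T) - dim(coker T)
= 2 - 3
= -1

-1


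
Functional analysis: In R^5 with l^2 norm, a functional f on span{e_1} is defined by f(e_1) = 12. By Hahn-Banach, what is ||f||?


The norm of f is given by ||f|| = sup_{||x||=1} |f(x)|.
On span{e_1}, ||e_1|| = 1, so ||f|| = |f(e_1)| / ||e_1||
= |12| / 1 = 12.0000

12.0000


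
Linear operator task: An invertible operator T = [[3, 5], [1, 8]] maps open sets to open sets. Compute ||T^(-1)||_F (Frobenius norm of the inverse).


det(T) = 3*8 - 5*1 = 19
T^(-1) = (1/19) * [[8, -5], [-1, 3]] = [[0.4211, -0.2632], [-0.0526, 0.1579]]
||T^(-1)||_F^2 = 0.4211^2 + (-0.2632)^2 + (-0.0526)^2 + 0.1579^2 = 0.2742
||T^(-1)||_F = sqrt(0.2742) = 0.5237

0.5237


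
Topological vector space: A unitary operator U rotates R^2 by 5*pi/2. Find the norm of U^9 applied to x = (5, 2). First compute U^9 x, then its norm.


U is a rotation by theta = 5*pi/2
U^9 = rotation by 9*theta = 45*pi/2 = 1*pi/2 (mod 2*pi)
cos(1*pi/2) = 0.0000, sin(1*pi/2) = 1.0000
U^9 x = (0.0000 * 5 - 1.0000 * 2, 1.0000 * 5 + 0.0000 * 2)
= (-2.0000, 5.0000)
||U^9 x|| = sqrt((-2.0000)^2 + 5.0000^2) = sqrt(29.0000) = 5.3852

5.3852


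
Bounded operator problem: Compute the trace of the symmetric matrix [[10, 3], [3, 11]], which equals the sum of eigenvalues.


For a self-adjoint (symmetric) matrix, the eigenvalues are real.
The sum of eigenvalues equals the trace of the matrix.
trace = 10 + 11 = 21

21


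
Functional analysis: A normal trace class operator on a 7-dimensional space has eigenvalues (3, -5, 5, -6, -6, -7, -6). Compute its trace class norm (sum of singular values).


For a normal operator, singular values equal |eigenvalues|.
Trace norm = sum |lambda_i| = 3 + 5 + 5 + 6 + 6 + 7 + 6
= 38

38


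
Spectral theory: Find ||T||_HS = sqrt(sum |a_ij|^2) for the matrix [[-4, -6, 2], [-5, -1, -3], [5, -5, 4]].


The Hilbert-Schmidt norm is sqrt(sum of squares of all entries).
Sum of squares = (-4)^2 + (-6)^2 + 2^2 + (-5)^2 + (-1)^2 + (-3)^2 + 5^2 + (-5)^2 + 4^2
= 16 + 36 + 4 + 25 + 1 + 9 + 25 + 25 + 16 = 157
||T||_HS = sqrt(157) = 12.5300

12.5300


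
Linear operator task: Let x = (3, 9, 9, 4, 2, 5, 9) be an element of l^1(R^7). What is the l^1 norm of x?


The l^1 norm equals the sum of absolute values of all components.
||x||_1 = 3 + 9 + 9 + 4 + 2 + 5 + 9
= 41

41.0000


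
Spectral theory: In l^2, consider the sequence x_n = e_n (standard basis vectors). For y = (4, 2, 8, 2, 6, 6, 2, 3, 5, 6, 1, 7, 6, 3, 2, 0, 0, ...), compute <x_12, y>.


x_12 = e_12 is the standard basis vector with 1 in position 12.
<x_12, y> = y_12 = 7
As n -> infinity, <x_n, y> -> 0, confirming weak convergence of (x_n) to 0.

7


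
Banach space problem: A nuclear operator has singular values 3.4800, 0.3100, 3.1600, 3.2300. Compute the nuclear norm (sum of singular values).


The nuclear norm is the sum of all singular values.
||T||_1 = 3.4800 + 0.3100 + 3.1600 + 3.2300
= 10.1800

10.1800


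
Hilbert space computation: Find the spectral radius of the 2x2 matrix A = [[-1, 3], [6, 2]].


For a 2x2 matrix, eigenvalues satisfy lambda^2 - (trace)*lambda + det = 0
trace = -1 + 2 = 1
det = -1*2 - 3*6 = -20
discriminant = 1^2 - 4*(-20) = 81
spectral radius = max |eigenvalue| = 5.0000

5.0000


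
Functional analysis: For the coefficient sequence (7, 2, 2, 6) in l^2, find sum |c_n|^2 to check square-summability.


sum |c_n|^2 = 7^2 + 2^2 + 2^2 + 6^2
= 49 + 4 + 4 + 36
= 93

93


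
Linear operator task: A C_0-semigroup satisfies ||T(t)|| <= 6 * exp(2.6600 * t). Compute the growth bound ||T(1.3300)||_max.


||T(1.3300)|| <= 6 * exp(2.6600 * 1.3300)
= 6 * exp(3.5378)
= 6 * 34.3912
= 206.3471

206.3471


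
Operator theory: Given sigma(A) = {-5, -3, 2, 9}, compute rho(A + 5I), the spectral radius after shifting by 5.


Spectrum of A + 5I = {0, 2, 7, 14}
Spectral radius = max |lambda| over the shifted spectrum
= max(0, 2, 7, 14) = 14

14


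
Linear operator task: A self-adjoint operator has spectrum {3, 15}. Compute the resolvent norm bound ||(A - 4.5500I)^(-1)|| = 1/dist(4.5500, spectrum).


dist(4.5500, {3, 15}) = min(|4.5500 - 3|, |4.5500 - 15|)
= min(1.5500, 10.4500) = 1.5500
Resolvent bound = 1/1.5500 = 0.6452

0.6452


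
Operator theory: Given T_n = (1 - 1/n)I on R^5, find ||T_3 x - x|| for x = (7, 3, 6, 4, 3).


T_3 x - x = (1 - 1/3)x - x = -x/3
||x|| = sqrt(119) = 10.9087
||T_3 x - x|| = ||x||/3 = 10.9087/3 = 3.6362

3.6362


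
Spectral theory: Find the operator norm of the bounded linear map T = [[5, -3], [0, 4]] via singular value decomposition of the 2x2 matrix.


A^T A = [[25, -15], [-15, 25]]
trace(A^T A) = 50, det(A^T A) = 400
discriminant = 50^2 - 4*400 = 900
Largest eigenvalue of A^T A = (trace + sqrt(disc))/2 = 40.0000
||T|| = sqrt(40.0000) = 6.3246

6.3246


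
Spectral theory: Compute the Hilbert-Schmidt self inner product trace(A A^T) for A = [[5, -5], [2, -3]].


trace(A * A^T) = sum of squares of all entries
= 5^2 + (-5)^2 + 2^2 + (-3)^2
= 25 + 25 + 4 + 9
= 63

63


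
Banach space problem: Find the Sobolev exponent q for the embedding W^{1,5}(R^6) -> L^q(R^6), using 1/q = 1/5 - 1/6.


Using the Sobolev embedding formula: 1/q = 1/p - k/n
1/q = 1/5 - 1/6 = 1/30
q = 1/(1/30) = 30

30.0000


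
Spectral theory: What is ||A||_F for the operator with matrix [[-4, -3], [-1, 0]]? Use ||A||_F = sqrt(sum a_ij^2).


||A||_F^2 = sum a_ij^2
= (-4)^2 + (-3)^2 + (-1)^2 + 0^2
= 16 + 9 + 1 + 0 = 26
||A||_F = sqrt(26) = 5.0990

5.0990


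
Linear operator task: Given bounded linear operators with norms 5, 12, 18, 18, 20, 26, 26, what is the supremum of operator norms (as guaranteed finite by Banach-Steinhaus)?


By the Uniform Boundedness Principle, the supremum of norms is finite.
sup_k ||T_k|| = max(5, 12, 18, 18, 20, 26, 26) = 26

26


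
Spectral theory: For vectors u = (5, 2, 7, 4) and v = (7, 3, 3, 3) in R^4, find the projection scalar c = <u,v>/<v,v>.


Computing <u,v> = 5*7 + 2*3 + 7*3 + 4*3 = 74
Computing <v,v> = 7^2 + 3^2 + 3^2 + 3^2 = 76
Projection coefficient = 74/76 = 0.9737

0.9737


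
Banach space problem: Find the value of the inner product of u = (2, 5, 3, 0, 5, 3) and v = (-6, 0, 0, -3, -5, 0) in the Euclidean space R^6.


Computing the standard inner product <u, v> = sum u_i * v_i
= 2*-6 + 5*0 + 3*0 + 0*-3 + 5*-5 + 3*0
= -12 + 0 + 0 + 0 + -25 + 0
= -37

-37


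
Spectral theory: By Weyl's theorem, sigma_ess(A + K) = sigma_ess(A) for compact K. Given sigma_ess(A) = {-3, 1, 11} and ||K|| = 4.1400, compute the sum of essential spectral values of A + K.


By Weyl's theorem, the essential spectrum is invariant under compact perturbations.
sigma_ess(A + K) = sigma_ess(A) = {-3, 1, 11}
Sum = -3 + 1 + 11 = 9

9


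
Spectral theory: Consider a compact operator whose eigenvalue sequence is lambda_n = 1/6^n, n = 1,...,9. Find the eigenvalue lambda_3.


The eigenvalue formula gives lambda_3 = 1/6^3
= 1/216
= 0.0046

0.0046


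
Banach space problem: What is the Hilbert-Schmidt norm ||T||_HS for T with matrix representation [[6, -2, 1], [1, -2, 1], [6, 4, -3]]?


The Hilbert-Schmidt norm is sqrt(sum of squares of all entries).
Sum of squares = 6^2 + (-2)^2 + 1^2 + 1^2 + (-2)^2 + 1^2 + 6^2 + 4^2 + (-3)^2
= 36 + 4 + 1 + 1 + 4 + 1 + 36 + 16 + 9 = 108
||T||_HS = sqrt(108) = 10.3923

10.3923


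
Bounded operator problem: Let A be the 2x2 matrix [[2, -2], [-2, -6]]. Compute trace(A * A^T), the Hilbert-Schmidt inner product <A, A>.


trace(A * A^T) = sum of squares of all entries
= 2^2 + (-2)^2 + (-2)^2 + (-6)^2
= 4 + 4 + 4 + 36
= 48

48


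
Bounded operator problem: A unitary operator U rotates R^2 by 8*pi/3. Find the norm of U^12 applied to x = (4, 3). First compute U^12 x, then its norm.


U is a rotation by theta = 8*pi/3
U^12 = rotation by 12*theta = 96*pi/3 = 0*pi/3 (mod 2*pi)
cos(0*pi/3) = 1.0000, sin(0*pi/3) = 0.0000
U^12 x = (1.0000 * 4 - 0.0000 * 3, 0.0000 * 4 + 1.0000 * 3)
= (4.0000, 3.0000)
||U^12 x|| = sqrt(4.0000^2 + 3.0000^2) = sqrt(25.0000) = 5.0000

5.0000


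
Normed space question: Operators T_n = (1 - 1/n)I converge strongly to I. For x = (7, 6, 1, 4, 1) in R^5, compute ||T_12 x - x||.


T_12 x - x = (1 - 1/12)x - x = -x/12
||x|| = sqrt(103) = 10.1489
||T_12 x - x|| = ||x||/12 = 10.1489/12 = 0.8457

0.8457


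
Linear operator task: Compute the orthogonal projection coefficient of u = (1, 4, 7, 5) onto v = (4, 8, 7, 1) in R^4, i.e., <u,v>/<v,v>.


Computing <u,v> = 1*4 + 4*8 + 7*7 + 5*1 = 90
Computing <v,v> = 4^2 + 8^2 + 7^2 + 1^2 = 130
Projection coefficient = 90/130 = 0.6923

0.6923


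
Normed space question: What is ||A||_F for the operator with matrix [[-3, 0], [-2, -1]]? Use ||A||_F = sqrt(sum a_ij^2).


||A||_F^2 = sum a_ij^2
= (-3)^2 + 0^2 + (-2)^2 + (-1)^2
= 9 + 0 + 4 + 1 = 14
||A||_F = sqrt(14) = 3.7417

3.7417


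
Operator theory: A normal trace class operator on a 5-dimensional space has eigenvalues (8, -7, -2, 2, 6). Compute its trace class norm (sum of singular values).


For a normal operator, singular values equal |eigenvalues|.
Trace norm = sum |lambda_i| = 8 + 7 + 2 + 2 + 6
= 25

25


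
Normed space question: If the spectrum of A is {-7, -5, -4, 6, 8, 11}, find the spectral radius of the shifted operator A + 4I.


Spectrum of A + 4I = {-3, -1, 0, 10, 12, 15}
Spectral radius = max |lambda| over the shifted spectrum
= max(3, 1, 0, 10, 12, 15) = 15

15


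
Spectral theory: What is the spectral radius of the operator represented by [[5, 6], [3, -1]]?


For a 2x2 matrix, eigenvalues satisfy lambda^2 - (trace)*lambda + det = 0
trace = 5 + -1 = 4
det = 5*-1 - 6*3 = -23
discriminant = 4^2 - 4*(-23) = 108
spectral radius = max |eigenvalue| = 7.1962

7.1962


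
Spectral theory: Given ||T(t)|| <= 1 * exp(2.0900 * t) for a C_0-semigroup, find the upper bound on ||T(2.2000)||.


||T(2.2000)|| <= 1 * exp(2.0900 * 2.2000)
= 1 * exp(4.5980)
= 1 * 99.2855
= 99.2855

99.2855


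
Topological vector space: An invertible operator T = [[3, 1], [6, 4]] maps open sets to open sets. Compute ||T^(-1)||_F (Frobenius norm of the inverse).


det(T) = 3*4 - 1*6 = 6
T^(-1) = (1/6) * [[4, -1], [-6, 3]] = [[0.6667, -0.1667], [-1.0000, 0.5000]]
||T^(-1)||_F^2 = 0.6667^2 + (-0.1667)^2 + (-1.0000)^2 + 0.5000^2 = 1.7222
||T^(-1)||_F = sqrt(1.7222) = 1.3123

1.3123


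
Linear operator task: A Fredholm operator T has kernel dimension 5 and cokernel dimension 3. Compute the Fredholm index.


The Fredholm index is defined as ind(T) = dim(ker T) - dim(coker T)
= 5 - 3
= 2

2


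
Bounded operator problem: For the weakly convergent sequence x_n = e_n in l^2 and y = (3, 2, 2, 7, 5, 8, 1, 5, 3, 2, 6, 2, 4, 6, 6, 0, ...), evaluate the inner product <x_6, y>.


x_6 = e_6 is the standard basis vector with 1 in position 6.
<x_6, y> = y_6 = 8
As n -> infinity, <x_n, y> -> 0, confirming weak convergence of (x_n) to 0.

8


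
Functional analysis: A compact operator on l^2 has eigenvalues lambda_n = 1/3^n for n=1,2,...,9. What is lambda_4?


The eigenvalue formula gives lambda_4 = 1/3^4
= 1/81
= 0.0123

0.0123


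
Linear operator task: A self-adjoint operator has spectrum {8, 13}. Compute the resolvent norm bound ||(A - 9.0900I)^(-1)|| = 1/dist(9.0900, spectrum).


dist(9.0900, {8, 13}) = min(|9.0900 - 8|, |9.0900 - 13|)
= min(1.0900, 3.9100) = 1.0900
Resolvent bound = 1/1.0900 = 0.9174

0.9174


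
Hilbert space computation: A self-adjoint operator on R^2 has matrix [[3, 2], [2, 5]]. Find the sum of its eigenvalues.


For a self-adjoint (symmetric) matrix, the eigenvalues are real.
The sum of eigenvalues equals the trace of the matrix.
trace = 3 + 5 = 8

8


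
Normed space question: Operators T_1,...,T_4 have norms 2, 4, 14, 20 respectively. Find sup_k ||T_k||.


By the Uniform Boundedness Principle, the supremum of norms is finite.
sup_k ||T_k|| = max(2, 4, 14, 20) = 20

20


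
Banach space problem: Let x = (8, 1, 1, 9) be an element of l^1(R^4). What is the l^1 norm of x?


The l^1 norm equals the sum of absolute values of all components.
||x||_1 = 8 + 1 + 1 + 9
= 19

19.0000


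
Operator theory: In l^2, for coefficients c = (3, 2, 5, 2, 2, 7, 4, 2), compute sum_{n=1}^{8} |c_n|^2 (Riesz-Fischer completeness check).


sum |c_n|^2 = 3^2 + 2^2 + 5^2 + 2^2 + 2^2 + 7^2 + 4^2 + 2^2
= 9 + 4 + 25 + 4 + 4 + 49 + 16 + 4
= 115

115


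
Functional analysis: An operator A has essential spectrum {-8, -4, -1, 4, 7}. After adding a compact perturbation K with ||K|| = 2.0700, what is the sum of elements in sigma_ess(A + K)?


By Weyl's theorem, the essential spectrum is invariant under compact perturbations.
sigma_ess(A + K) = sigma_ess(A) = {-8, -4, -1, 4, 7}
Sum = -8 + -4 + -1 + 4 + 7 = -2

-2


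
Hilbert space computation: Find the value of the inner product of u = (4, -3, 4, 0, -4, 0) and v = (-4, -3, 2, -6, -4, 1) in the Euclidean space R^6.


Computing the standard inner product <u, v> = sum u_i * v_i
= 4*-4 + -3*-3 + 4*2 + 0*-6 + -4*-4 + 0*1
= -16 + 9 + 8 + 0 + 16 + 0
= 17

17


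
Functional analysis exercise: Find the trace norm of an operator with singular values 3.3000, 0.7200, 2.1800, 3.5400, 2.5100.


The nuclear norm is the sum of all singular values.
||T||_1 = 3.3000 + 0.7200 + 2.1800 + 3.5400 + 2.5100
= 12.2500

12.2500


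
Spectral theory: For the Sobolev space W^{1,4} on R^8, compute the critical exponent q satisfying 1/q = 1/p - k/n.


Using the Sobolev embedding formula: 1/q = 1/p - k/n
1/q = 1/4 - 1/8 = 1/8
q = 1/(1/8) = 8

8.0000


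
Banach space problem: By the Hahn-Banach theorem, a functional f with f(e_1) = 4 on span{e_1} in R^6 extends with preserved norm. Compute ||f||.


The norm of f is given by ||f|| = sup_{||x||=1} |f(x)|.
On span{e_1}, ||e_1|| = 1, so ||f|| = |f(e_1)| / ||e_1||
= |4| / 1 = 4.0000

4.0000


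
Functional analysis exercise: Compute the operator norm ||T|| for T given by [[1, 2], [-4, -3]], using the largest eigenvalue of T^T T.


A^T A = [[17, 14], [14, 13]]
trace(A^T A) = 30, det(A^T A) = 25
discriminant = 30^2 - 4*25 = 800
Largest eigenvalue of A^T A = (trace + sqrt(disc))/2 = 29.1421
||T|| = sqrt(29.1421) = 5.3983

5.3983


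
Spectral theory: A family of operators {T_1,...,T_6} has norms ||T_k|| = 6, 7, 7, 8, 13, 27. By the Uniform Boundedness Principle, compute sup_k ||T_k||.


By the Uniform Boundedness Principle, the supremum of norms is finite.
sup_k ||T_k|| = max(6, 7, 7, 8, 13, 27) = 27

27


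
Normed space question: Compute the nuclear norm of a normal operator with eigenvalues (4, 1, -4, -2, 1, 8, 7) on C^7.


For a normal operator, singular values equal |eigenvalues|.
Trace norm = sum |lambda_i| = 4 + 1 + 4 + 2 + 1 + 8 + 7
= 27

27


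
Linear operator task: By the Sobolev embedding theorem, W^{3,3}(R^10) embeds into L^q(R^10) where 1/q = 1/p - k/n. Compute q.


Using the Sobolev embedding formula: 1/q = 1/p - k/n
1/q = 1/3 - 3/10 = 1/30
q = 1/(1/30) = 30

30.0000


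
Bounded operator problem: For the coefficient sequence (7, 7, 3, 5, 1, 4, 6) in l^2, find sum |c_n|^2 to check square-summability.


sum |c_n|^2 = 7^2 + 7^2 + 3^2 + 5^2 + 1^2 + 4^2 + 6^2
= 49 + 49 + 9 + 25 + 1 + 16 + 36
= 185

185


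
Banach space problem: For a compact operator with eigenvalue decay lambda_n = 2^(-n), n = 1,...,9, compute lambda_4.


The eigenvalue formula gives lambda_4 = 1/2^4
= 1/16
= 0.0625

0.0625


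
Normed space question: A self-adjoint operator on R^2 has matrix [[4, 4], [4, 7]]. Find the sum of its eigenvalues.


For a self-adjoint (symmetric) matrix, the eigenvalues are real.
The sum of eigenvalues equals the trace of the matrix.
trace = 4 + 7 = 11

11


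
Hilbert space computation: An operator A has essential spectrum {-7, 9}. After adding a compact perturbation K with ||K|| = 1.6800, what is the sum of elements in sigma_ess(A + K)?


By Weyl's theorem, the essential spectrum is invariant under compact perturbations.
sigma_ess(A + K) = sigma_ess(A) = {-7, 9}
Sum = -7 + 9 = 2

2


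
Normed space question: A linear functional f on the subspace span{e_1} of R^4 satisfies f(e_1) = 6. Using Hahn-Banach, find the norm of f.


The norm of f is given by ||f|| = sup_{||x||=1} |f(x)|.
On span{e_1}, ||e_1|| = 1, so ||f|| = |f(e_1)| / ||e_1||
= |6| / 1 = 6.0000

6.0000


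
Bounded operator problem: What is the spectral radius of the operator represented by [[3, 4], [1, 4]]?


For a 2x2 matrix, eigenvalues satisfy lambda^2 - (trace)*lambda + det = 0
trace = 3 + 4 = 7
det = 3*4 - 4*1 = 8
discriminant = 7^2 - 4*(8) = 17
spectral radius = max |eigenvalue| = 5.5616

5.5616


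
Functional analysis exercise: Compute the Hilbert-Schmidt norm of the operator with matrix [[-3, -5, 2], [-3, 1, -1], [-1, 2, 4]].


The Hilbert-Schmidt norm is sqrt(sum of squares of all entries).
Sum of squares = (-3)^2 + (-5)^2 + 2^2 + (-3)^2 + 1^2 + (-1)^2 + (-1)^2 + 2^2 + 4^2
= 9 + 25 + 4 + 9 + 1 + 1 + 1 + 4 + 16 = 70
||T||_HS = sqrt(70) = 8.3666

8.3666


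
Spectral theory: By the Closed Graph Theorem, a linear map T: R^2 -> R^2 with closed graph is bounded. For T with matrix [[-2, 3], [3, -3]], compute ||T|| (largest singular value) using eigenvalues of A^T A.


A^T A = [[13, -15], [-15, 18]]
trace(A^T A) = 31, det(A^T A) = 9
discriminant = 31^2 - 4*9 = 925
Largest eigenvalue of A^T A = (trace + sqrt(disc))/2 = 30.7069
||T|| = sqrt(30.7069) = 5.5414

5.5414


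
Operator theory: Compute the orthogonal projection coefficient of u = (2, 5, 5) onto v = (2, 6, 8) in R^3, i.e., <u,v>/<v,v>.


Computing <u,v> = 2*2 + 5*6 + 5*8 = 74
Computing <v,v> = 2^2 + 6^2 + 8^2 = 104
Projection coefficient = 74/104 = 0.7115

0.7115


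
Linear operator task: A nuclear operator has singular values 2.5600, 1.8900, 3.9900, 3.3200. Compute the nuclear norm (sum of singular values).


The nuclear norm is the sum of all singular values.
||T||_1 = 2.5600 + 1.8900 + 3.9900 + 3.3200
= 11.7600

11.7600


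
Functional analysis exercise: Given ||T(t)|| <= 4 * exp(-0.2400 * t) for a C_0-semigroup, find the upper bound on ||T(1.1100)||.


||T(1.1100)|| <= 4 * exp(-0.2400 * 1.1100)
= 4 * exp(-0.2664)
= 4 * 0.7661
= 3.0645

3.0645


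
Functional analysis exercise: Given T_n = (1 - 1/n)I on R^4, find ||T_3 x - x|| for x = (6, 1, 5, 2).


T_3 x - x = (1 - 1/3)x - x = -x/3
||x|| = sqrt(66) = 8.1240
||T_3 x - x|| = ||x||/3 = 8.1240/3 = 2.7080

2.7080


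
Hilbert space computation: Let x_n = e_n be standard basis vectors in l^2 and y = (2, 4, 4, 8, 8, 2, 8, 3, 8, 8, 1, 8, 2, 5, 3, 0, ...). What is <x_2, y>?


x_2 = e_2 is the standard basis vector with 1 in position 2.
<x_2, y> = y_2 = 4
As n -> infinity, <x_n, y> -> 0, confirming weak convergence of (x_n) to 0.

4


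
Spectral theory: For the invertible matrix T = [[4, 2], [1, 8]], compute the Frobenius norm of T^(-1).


det(T) = 4*8 - 2*1 = 30
T^(-1) = (1/30) * [[8, -2], [-1, 4]] = [[0.2667, -0.0667], [-0.0333, 0.1333]]
||T^(-1)||_F^2 = 0.2667^2 + (-0.0667)^2 + (-0.0333)^2 + 0.1333^2 = 0.0944
||T^(-1)||_F = sqrt(0.0944) = 0.3073

0.3073


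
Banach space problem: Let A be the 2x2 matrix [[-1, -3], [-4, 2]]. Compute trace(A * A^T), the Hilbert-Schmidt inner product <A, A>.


trace(A * A^T) = sum of squares of all entries
= (-1)^2 + (-3)^2 + (-4)^2 + 2^2
= 1 + 9 + 16 + 4
= 30

30


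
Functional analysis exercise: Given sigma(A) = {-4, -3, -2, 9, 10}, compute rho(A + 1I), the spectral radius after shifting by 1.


Spectrum of A + 1I = {-3, -2, -1, 10, 11}
Spectral radius = max |lambda| over the shifted spectrum
= max(3, 2, 1, 10, 11) = 11

11


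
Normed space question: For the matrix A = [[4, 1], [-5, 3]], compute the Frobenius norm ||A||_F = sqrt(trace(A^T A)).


||A||_F^2 = sum a_ij^2
= 4^2 + 1^2 + (-5)^2 + 3^2
= 16 + 1 + 25 + 9 = 51
||A||_F = sqrt(51) = 7.1414

7.1414


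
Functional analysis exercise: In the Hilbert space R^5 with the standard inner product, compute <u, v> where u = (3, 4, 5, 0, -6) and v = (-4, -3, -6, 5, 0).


Computing the standard inner product <u, v> = sum u_i * v_i
= 3*-4 + 4*-3 + 5*-6 + 0*5 + -6*0
= -12 + -12 + -30 + 0 + 0
= -54

-54


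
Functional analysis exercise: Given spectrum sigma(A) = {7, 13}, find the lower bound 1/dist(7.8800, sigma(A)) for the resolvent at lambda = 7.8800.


dist(7.8800, {7, 13}) = min(|7.8800 - 7|, |7.8800 - 13|)
= min(0.8800, 5.1200) = 0.8800
Resolvent bound = 1/0.8800 = 1.1364

1.1364


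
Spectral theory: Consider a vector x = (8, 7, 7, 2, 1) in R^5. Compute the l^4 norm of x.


The l^4 norm = (sum |x_i|^4)^(1/4)
Sum of 4th powers = 4096 + 2401 + 2401 + 16 + 1 = 8915
||x||_4 = (8915)^(1/4) = 9.7170

9.7170


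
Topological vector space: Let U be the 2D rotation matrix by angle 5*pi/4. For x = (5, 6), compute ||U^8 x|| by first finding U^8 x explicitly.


U is a rotation by theta = 5*pi/4
U^8 = rotation by 8*theta = 40*pi/4 = 0*pi/4 (mod 2*pi)
cos(0*pi/4) = 1.0000, sin(0*pi/4) = 0.0000
U^8 x = (1.0000 * 5 - 0.0000 * 6, 0.0000 * 5 + 1.0000 * 6)
= (5.0000, 6.0000)
||U^8 x|| = sqrt(5.0000^2 + 6.0000^2) = sqrt(61.0000) = 7.8102

7.8102


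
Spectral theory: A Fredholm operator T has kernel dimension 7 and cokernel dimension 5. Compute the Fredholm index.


The Fredholm index is defined as ind(T) = dim(ker T) - dim(coker T)
= 7 - 5
= 2

2


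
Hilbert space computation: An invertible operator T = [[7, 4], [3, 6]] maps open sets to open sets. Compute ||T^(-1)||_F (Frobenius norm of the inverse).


det(T) = 7*6 - 4*3 = 30
T^(-1) = (1/30) * [[6, -4], [-3, 7]] = [[0.2000, -0.1333], [-0.1000, 0.2333]]
||T^(-1)||_F^2 = 0.2000^2 + (-0.1333)^2 + (-0.1000)^2 + 0.2333^2 = 0.1222
||T^(-1)||_F = sqrt(0.1222) = 0.3496

0.3496


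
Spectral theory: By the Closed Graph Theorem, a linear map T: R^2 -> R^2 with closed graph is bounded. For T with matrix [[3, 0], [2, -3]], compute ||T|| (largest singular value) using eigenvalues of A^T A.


A^T A = [[13, -6], [-6, 9]]
trace(A^T A) = 22, det(A^T A) = 81
discriminant = 22^2 - 4*81 = 160
Largest eigenvalue of A^T A = (trace + sqrt(disc))/2 = 17.3246
||T|| = sqrt(17.3246) = 4.1623

4.1623


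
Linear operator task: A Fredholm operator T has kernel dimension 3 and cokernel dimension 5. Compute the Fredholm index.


The Fredholm index is defined as ind(T) = dim(ker T) - dim(coker T)
= 3 - 5
= -2

-2


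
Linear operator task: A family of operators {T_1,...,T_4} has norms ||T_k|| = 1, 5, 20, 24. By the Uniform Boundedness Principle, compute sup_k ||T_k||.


By the Uniform Boundedness Principle, the supremum of norms is finite.
sup_k ||T_k|| = max(1, 5, 20, 24) = 24

24


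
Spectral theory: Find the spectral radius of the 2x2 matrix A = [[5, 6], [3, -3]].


For a 2x2 matrix, eigenvalues satisfy lambda^2 - (trace)*lambda + det = 0
trace = 5 + -3 = 2
det = 5*-3 - 6*3 = -33
discriminant = 2^2 - 4*(-33) = 136
spectral radius = max |eigenvalue| = 6.8310

6.8310


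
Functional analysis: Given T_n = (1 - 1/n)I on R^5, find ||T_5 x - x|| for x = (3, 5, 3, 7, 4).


T_5 x - x = (1 - 1/5)x - x = -x/5
||x|| = sqrt(108) = 10.3923
||T_5 x - x|| = ||x||/5 = 10.3923/5 = 2.0785

2.0785


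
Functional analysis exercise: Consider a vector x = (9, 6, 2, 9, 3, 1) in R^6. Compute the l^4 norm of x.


The l^4 norm = (sum |x_i|^4)^(1/4)
Sum of 4th powers = 6561 + 1296 + 16 + 6561 + 81 + 1 = 14516
||x||_4 = (14516)^(1/4) = 10.9764

10.9764


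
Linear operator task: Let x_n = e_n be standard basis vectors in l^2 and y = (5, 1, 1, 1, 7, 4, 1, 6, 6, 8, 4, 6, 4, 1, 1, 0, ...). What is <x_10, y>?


x_10 = e_10 is the standard basis vector with 1 in position 10.
<x_10, y> = y_10 = 8
As n -> infinity, <x_n, y> -> 0, confirming weak convergence of (x_n) to 0.

8


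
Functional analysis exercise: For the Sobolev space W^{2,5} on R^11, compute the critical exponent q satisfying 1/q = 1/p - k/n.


Using the Sobolev embedding formula: 1/q = 1/p - k/n
1/q = 1/5 - 2/11 = 1/55
q = 1/(1/55) = 55

55.0000


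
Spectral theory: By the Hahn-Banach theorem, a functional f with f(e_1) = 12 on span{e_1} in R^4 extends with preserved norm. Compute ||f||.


The norm of f is given by ||f|| = sup_{||x||=1} |f(x)|.
On span{e_1}, ||e_1|| = 1, so ||f|| = |f(e_1)| / ||e_1||
= |12| / 1 = 12.0000

12.0000


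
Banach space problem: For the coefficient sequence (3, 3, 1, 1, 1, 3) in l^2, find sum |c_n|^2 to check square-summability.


sum |c_n|^2 = 3^2 + 3^2 + 1^2 + 1^2 + 1^2 + 3^2
= 9 + 9 + 1 + 1 + 1 + 9
= 30

30


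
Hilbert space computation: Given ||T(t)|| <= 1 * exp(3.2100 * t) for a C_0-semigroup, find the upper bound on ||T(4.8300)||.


||T(4.8300)|| <= 1 * exp(3.2100 * 4.8300)
= 1 * exp(15.5043)
= 1 * 5.4129e+06
= 5.4129e+06

5.4129e+06


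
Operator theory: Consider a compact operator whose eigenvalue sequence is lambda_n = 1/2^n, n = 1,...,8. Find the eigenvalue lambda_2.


The eigenvalue formula gives lambda_2 = 1/2^2
= 1/4
= 0.2500

0.2500


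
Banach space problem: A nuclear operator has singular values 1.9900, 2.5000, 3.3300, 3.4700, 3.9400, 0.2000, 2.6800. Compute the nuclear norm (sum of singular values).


The nuclear norm is the sum of all singular values.
||T||_1 = 1.9900 + 2.5000 + 3.3300 + 3.4700 + 3.9400 + 0.2000 + 2.6800
= 18.1100

18.1100


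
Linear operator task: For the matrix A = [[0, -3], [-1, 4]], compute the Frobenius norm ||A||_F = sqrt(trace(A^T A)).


||A||_F^2 = sum a_ij^2
= 0^2 + (-3)^2 + (-1)^2 + 4^2
= 0 + 9 + 1 + 16 = 26
||A||_F = sqrt(26) = 5.0990

5.0990


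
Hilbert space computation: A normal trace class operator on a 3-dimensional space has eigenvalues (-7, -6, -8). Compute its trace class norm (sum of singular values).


For a normal operator, singular values equal |eigenvalues|.
Trace norm = sum |lambda_i| = 7 + 6 + 8
= 21

21


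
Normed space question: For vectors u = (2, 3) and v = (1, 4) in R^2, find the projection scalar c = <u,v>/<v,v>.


Computing <u,v> = 2*1 + 3*4 = 14
Computing <v,v> = 1^2 + 4^2 = 17
Projection coefficient = 14/17 = 0.8235

0.8235


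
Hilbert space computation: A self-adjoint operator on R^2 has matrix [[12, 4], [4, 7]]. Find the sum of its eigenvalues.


For a self-adjoint (symmetric) matrix, the eigenvalues are real.
The sum of eigenvalues equals the trace of the matrix.
trace = 12 + 7 = 19

19


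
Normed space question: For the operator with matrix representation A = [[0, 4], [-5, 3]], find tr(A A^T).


trace(A * A^T) = sum of squares of all entries
= 0^2 + 4^2 + (-5)^2 + 3^2
= 0 + 16 + 25 + 9
= 50

50


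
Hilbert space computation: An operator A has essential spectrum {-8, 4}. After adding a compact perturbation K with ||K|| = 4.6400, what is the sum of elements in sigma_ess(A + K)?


By Weyl's theorem, the essential spectrum is invariant under compact perturbations.
sigma_ess(A + K) = sigma_ess(A) = {-8, 4}
Sum = -8 + 4 = -4

-4


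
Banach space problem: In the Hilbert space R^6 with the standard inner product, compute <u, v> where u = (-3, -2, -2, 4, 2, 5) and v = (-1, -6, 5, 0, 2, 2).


Computing the standard inner product <u, v> = sum u_i * v_i
= -3*-1 + -2*-6 + -2*5 + 4*0 + 2*2 + 5*2
= 3 + 12 + -10 + 0 + 4 + 10
= 19

19


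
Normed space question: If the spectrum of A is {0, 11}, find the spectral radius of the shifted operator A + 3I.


Spectrum of A + 3I = {3, 14}
Spectral radius = max |lambda| over the shifted spectrum
= max(3, 14) = 14

14


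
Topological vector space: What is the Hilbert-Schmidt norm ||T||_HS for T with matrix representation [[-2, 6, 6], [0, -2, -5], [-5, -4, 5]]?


The Hilbert-Schmidt norm is sqrt(sum of squares of all entries).
Sum of squares = (-2)^2 + 6^2 + 6^2 + 0^2 + (-2)^2 + (-5)^2 + (-5)^2 + (-4)^2 + 5^2
= 4 + 36 + 36 + 0 + 4 + 25 + 25 + 16 + 25 = 171
||T||_HS = sqrt(171) = 13.0767

13.0767


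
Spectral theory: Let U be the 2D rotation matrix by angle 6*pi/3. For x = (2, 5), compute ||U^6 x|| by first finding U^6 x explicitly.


U is a rotation by theta = 6*pi/3
U^6 = rotation by 6*theta = 36*pi/3 = 0*pi/3 (mod 2*pi)
cos(0*pi/3) = 1.0000, sin(0*pi/3) = 0.0000
U^6 x = (1.0000 * 2 - 0.0000 * 5, 0.0000 * 2 + 1.0000 * 5)
= (2.0000, 5.0000)
||U^6 x|| = sqrt(2.0000^2 + 5.0000^2) = sqrt(29.0000) = 5.3852

5.3852


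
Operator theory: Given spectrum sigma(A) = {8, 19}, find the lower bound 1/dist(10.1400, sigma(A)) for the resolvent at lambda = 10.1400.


dist(10.1400, {8, 19}) = min(|10.1400 - 8|, |10.1400 - 19|)
= min(2.1400, 8.8600) = 2.1400
Resolvent bound = 1/2.1400 = 0.4673

0.4673


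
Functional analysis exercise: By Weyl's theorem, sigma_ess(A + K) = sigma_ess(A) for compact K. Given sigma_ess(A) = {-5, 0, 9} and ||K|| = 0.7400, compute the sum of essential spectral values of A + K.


By Weyl's theorem, the essential spectrum is invariant under compact perturbations.
sigma_ess(A + K) = sigma_ess(A) = {-5, 0, 9}
Sum = -5 + 0 + 9 = 4

4


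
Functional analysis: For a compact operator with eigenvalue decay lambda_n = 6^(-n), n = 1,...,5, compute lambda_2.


The eigenvalue formula gives lambda_2 = 1/6^2
= 1/36
= 0.0278

0.0278


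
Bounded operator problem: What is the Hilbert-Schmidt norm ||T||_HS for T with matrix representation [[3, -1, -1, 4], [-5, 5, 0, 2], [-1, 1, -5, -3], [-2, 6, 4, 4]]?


The Hilbert-Schmidt norm is sqrt(sum of squares of all entries).
Sum of squares = 3^2 + (-1)^2 + (-1)^2 + 4^2 + (-5)^2 + 5^2 + 0^2 + 2^2 + (-1)^2 + 1^2 + (-5)^2 + (-3)^2 + (-2)^2 + 6^2 + 4^2 + 4^2
= 9 + 1 + 1 + 16 + 25 + 25 + 0 + 4 + 1 + 1 + 25 + 9 + 4 + 36 + 16 + 16 = 189
||T||_HS = sqrt(189) = 13.7477

13.7477


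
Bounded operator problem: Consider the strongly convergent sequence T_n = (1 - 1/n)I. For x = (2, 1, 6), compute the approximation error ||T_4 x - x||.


T_4 x - x = (1 - 1/4)x - x = -x/4
||x|| = sqrt(41) = 6.4031
||T_4 x - x|| = ||x||/4 = 6.4031/4 = 1.6008

1.6008


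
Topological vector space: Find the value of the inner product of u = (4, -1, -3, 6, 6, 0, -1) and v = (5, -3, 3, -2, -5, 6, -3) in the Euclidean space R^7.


Computing the standard inner product <u, v> = sum u_i * v_i
= 4*5 + -1*-3 + -3*3 + 6*-2 + 6*-5 + 0*6 + -1*-3
= 20 + 3 + -9 + -12 + -30 + 0 + 3
= -25

-25


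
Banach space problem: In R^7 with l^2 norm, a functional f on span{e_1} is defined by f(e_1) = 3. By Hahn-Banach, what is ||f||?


The norm of f is given by ||f|| = sup_{||x||=1} |f(x)|.
On span{e_1}, ||e_1|| = 1, so ||f|| = |f(e_1)| / ||e_1||
= |3| / 1 = 3.0000

3.0000


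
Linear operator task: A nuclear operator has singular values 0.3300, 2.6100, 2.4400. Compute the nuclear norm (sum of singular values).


The nuclear norm is the sum of all singular values.
||T||_1 = 0.3300 + 2.6100 + 2.4400
= 5.3800

5.3800


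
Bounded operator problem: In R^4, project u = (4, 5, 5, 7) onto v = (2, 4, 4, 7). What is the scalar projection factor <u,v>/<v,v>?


Computing <u,v> = 4*2 + 5*4 + 5*4 + 7*7 = 97
Computing <v,v> = 2^2 + 4^2 + 4^2 + 7^2 = 85
Projection coefficient = 97/85 = 1.1412

1.1412


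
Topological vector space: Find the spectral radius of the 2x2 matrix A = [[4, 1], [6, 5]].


For a 2x2 matrix, eigenvalues satisfy lambda^2 - (trace)*lambda + det = 0
trace = 4 + 5 = 9
det = 4*5 - 1*6 = 14
discriminant = 9^2 - 4*(14) = 25
spectral radius = max |eigenvalue| = 7.0000

7.0000


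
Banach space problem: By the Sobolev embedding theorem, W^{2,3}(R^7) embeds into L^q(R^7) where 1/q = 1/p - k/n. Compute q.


Using the Sobolev embedding formula: 1/q = 1/p - k/n
1/q = 1/3 - 2/7 = 1/21
q = 1/(1/21) = 21

21.0000


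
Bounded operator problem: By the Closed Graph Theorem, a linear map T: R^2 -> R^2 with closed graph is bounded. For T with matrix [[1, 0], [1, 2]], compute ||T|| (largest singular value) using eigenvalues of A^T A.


A^T A = [[2, 2], [2, 4]]
trace(A^T A) = 6, det(A^T A) = 4
discriminant = 6^2 - 4*4 = 20
Largest eigenvalue of A^T A = (trace + sqrt(disc))/2 = 5.2361
||T|| = sqrt(5.2361) = 2.2882

2.2882


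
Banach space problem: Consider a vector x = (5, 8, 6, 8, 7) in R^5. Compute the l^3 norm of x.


The l^3 norm = (sum |x_i|^3)^(1/3)
Sum of 3th powers = 125 + 512 + 216 + 512 + 343 = 1708
||x||_3 = (1708)^(1/3) = 11.9535

11.9535


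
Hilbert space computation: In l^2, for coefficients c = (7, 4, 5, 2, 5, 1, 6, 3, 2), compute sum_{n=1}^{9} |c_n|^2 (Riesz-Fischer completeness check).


sum |c_n|^2 = 7^2 + 4^2 + 5^2 + 2^2 + 5^2 + 1^2 + 6^2 + 3^2 + 2^2
= 49 + 16 + 25 + 4 + 25 + 1 + 36 + 9 + 4
= 169

169


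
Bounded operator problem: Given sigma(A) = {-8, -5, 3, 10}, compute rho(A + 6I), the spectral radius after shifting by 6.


Spectrum of A + 6I = {-2, 1, 9, 16}
Spectral radius = max |lambda| over the shifted spectrum
= max(2, 1, 9, 16) = 16

16


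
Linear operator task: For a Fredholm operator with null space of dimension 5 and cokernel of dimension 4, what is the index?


The Fredholm index is defined as ind(T) = dim(ker T) - dim(coker T)
= 5 - 4
= 1

1


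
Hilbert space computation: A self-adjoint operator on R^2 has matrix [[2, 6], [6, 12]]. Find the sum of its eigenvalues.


For a self-adjoint (symmetric) matrix, the eigenvalues are real.
The sum of eigenvalues equals the trace of the matrix.
trace = 2 + 12 = 14

14


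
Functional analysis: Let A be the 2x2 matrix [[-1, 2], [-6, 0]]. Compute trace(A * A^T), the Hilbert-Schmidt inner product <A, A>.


trace(A * A^T) = sum of squares of all entries
= (-1)^2 + 2^2 + (-6)^2 + 0^2
= 1 + 4 + 36 + 0
= 41

41


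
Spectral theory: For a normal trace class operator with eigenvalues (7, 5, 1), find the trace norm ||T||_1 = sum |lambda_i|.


For a normal operator, singular values equal |eigenvalues|.
Trace norm = sum |lambda_i| = 7 + 5 + 1
= 13

13


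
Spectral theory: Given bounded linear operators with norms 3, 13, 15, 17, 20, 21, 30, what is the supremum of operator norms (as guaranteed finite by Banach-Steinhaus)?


By the Uniform Boundedness Principle, the supremum of norms is finite.
sup_k ||T_k|| = max(3, 13, 15, 17, 20, 21, 30) = 30

30


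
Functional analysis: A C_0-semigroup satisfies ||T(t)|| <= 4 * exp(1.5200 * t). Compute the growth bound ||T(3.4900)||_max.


||T(3.4900)|| <= 4 * exp(1.5200 * 3.4900)
= 4 * exp(5.3048)
= 4 * 201.3007
= 805.2030

805.2030


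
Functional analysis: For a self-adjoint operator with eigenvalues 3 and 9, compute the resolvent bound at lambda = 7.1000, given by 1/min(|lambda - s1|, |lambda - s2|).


dist(7.1000, {3, 9}) = min(|7.1000 - 3|, |7.1000 - 9|)
= min(4.1000, 1.9000) = 1.9000
Resolvent bound = 1/1.9000 = 0.5263

0.5263


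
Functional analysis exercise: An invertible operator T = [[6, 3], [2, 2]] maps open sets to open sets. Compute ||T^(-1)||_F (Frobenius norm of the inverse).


det(T) = 6*2 - 3*2 = 6
T^(-1) = (1/6) * [[2, -3], [-2, 6]] = [[0.3333, -0.5000], [-0.3333, 1.0000]]
||T^(-1)||_F^2 = 0.3333^2 + (-0.5000)^2 + (-0.3333)^2 + 1.0000^2 = 1.4722
||T^(-1)||_F = sqrt(1.4722) = 1.2134

1.2134


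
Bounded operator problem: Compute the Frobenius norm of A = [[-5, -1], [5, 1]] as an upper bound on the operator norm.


||A||_F^2 = sum a_ij^2
= (-5)^2 + (-1)^2 + 5^2 + 1^2
= 25 + 1 + 25 + 1 = 52
||A||_F = sqrt(52) = 7.2111

7.2111


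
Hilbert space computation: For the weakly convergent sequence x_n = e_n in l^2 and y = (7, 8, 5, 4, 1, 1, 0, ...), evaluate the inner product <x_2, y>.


x_2 = e_2 is the standard basis vector with 1 in position 2.
<x_2, y> = y_2 = 8
As n -> infinity, <x_n, y> -> 0, confirming weak convergence of (x_n) to 0.

8


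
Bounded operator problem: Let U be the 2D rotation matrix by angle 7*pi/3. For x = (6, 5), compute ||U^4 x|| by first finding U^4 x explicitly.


U is a rotation by theta = 7*pi/3
U^4 = rotation by 4*theta = 28*pi/3 = 4*pi/3 (mod 2*pi)
cos(4*pi/3) = -0.5000, sin(4*pi/3) = -0.8660
U^4 x = (-0.5000 * 6 - -0.8660 * 5, -0.8660 * 6 + -0.5000 * 5)
= (1.3301, -7.6962)
||U^4 x|| = sqrt(1.3301^2 + (-7.6962)^2) = sqrt(61.0000) = 7.8102

7.8102


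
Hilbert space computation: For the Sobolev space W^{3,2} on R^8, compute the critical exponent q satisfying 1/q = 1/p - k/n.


Using the Sobolev embedding formula: 1/q = 1/p - k/n
1/q = 1/2 - 3/8 = 1/8
q = 1/(1/8) = 8

8.0000


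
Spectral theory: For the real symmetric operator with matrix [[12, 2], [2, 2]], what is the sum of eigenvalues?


For a self-adjoint (symmetric) matrix, the eigenvalues are real.
The sum of eigenvalues equals the trace of the matrix.
trace = 12 + 2 = 14

14


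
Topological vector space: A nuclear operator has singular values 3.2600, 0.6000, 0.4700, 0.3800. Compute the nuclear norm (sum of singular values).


The nuclear norm is the sum of all singular values.
||T||_1 = 3.2600 + 0.6000 + 0.4700 + 0.3800
= 4.7100

4.7100


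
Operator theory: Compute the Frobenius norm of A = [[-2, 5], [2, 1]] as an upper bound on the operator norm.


||A||_F^2 = sum a_ij^2
= (-2)^2 + 5^2 + 2^2 + 1^2
= 4 + 25 + 4 + 1 = 34
||A||_F = sqrt(34) = 5.8310

5.8310


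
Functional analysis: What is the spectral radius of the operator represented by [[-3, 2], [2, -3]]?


For a 2x2 matrix, eigenvalues satisfy lambda^2 - (trace)*lambda + det = 0
trace = -3 + -3 = -6
det = -3*-3 - 2*2 = 5
discriminant = (-6)^2 - 4*(5) = 16
spectral radius = max |eigenvalue| = 5.0000

5.0000


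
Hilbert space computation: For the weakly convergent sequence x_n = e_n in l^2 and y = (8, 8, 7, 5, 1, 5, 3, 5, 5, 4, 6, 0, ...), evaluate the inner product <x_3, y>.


x_3 = e_3 is the standard basis vector with 1 in position 3.
<x_3, y> = y_3 = 7
As n -> infinity, <x_n, y> -> 0, confirming weak convergence of (x_n) to 0.

7


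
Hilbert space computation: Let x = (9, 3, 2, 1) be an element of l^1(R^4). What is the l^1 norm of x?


The l^1 norm equals the sum of absolute values of all components.
||x||_1 = 9 + 3 + 2 + 1
= 15

15.0000


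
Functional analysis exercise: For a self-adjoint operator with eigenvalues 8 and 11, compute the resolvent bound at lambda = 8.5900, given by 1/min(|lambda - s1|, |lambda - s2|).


dist(8.5900, {8, 11}) = min(|8.5900 - 8|, |8.5900 - 11|)
= min(0.5900, 2.4100) = 0.5900
Resolvent bound = 1/0.5900 = 1.6949

1.6949


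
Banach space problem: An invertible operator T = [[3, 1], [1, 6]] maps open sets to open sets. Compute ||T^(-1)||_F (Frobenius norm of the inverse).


det(T) = 3*6 - 1*1 = 17
T^(-1) = (1/17) * [[6, -1], [-1, 3]] = [[0.3529, -0.0588], [-0.0588, 0.1765]]
||T^(-1)||_F^2 = 0.3529^2 + (-0.0588)^2 + (-0.0588)^2 + 0.1765^2 = 0.1626
||T^(-1)||_F = sqrt(0.1626) = 0.4033

0.4033


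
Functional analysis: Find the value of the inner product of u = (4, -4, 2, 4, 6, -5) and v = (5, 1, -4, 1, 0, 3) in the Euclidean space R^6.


Computing the standard inner product <u, v> = sum u_i * v_i
= 4*5 + -4*1 + 2*-4 + 4*1 + 6*0 + -5*3
= 20 + -4 + -8 + 4 + 0 + -15
= -3

-3


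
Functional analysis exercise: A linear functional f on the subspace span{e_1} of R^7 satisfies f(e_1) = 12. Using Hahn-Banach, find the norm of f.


The norm of f is given by ||f|| = sup_{||x||=1} |f(x)|.
On span{e_1}, ||e_1|| = 1, so ||f|| = |f(e_1)| / ||e_1||
= |12| / 1 = 12.0000

12.0000


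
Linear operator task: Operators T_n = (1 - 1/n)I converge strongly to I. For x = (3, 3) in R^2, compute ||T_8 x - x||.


T_8 x - x = (1 - 1/8)x - x = -x/8
||x|| = sqrt(18) = 4.2426
||T_8 x - x|| = ||x||/8 = 4.2426/8 = 0.5303

0.5303


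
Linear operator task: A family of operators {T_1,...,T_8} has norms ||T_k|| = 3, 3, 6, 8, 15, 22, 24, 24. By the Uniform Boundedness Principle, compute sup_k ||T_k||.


By the Uniform Boundedness Principle, the supremum of norms is finite.
sup_k ||T_k|| = max(3, 3, 6, 8, 15, 22, 24, 24) = 24

24


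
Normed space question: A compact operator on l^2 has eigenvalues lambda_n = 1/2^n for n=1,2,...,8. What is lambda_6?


The eigenvalue formula gives lambda_6 = 1/2^6
= 1/64
= 0.0156

0.0156
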